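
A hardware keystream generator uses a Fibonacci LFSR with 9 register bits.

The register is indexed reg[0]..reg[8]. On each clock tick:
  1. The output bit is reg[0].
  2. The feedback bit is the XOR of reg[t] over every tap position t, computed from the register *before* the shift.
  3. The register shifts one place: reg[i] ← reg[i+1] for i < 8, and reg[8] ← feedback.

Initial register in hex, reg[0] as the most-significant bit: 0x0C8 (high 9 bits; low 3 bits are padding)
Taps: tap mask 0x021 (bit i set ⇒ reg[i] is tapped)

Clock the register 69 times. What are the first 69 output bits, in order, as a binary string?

000011001100101011001001111110110100100100110111111001011010100001010

step | reg (before) | out | fb
   0 | 000011001 | 0 | 1
   1 | 000110011 | 0 | 0
   2 | 001100110 | 0 | 0
   3 | 011001100 | 0 | 1
   4 | 110011001 | 1 | 0
   5 | 100110010 | 1 | 1
   6 | 001100101 | 0 | 0
   7 | 011001010 | 0 | 1
   8 | 110010101 | 1 | 1
   9 | 100101011 | 1 | 0
  10 | 001010110 | 0 | 0
  11 | 010101100 | 0 | 1
  12 | 101011001 | 1 | 0
  13 | 010110010 | 0 | 0
  14 | 101100100 | 1 | 1
  15 | 011001001 | 0 | 1
  16 | 110010011 | 1 | 1
  17 | 100100111 | 1 | 1
  18 | 001001111 | 0 | 1
  19 | 010011111 | 0 | 1
  20 | 100111111 | 1 | 0
  21 | 001111110 | 0 | 1
  22 | 011111101 | 0 | 1
  23 | 111111011 | 1 | 0
  24 | 111110110 | 1 | 1
  25 | 111101101 | 1 | 0
  26 | 111011010 | 1 | 0
  27 | 110110100 | 1 | 1
  28 | 101101001 | 1 | 0
  29 | 011010010 | 0 | 0
  30 | 110100100 | 1 | 1
  31 | 101001001 | 1 | 0
  32 | 010010010 | 0 | 0
  33 | 100100100 | 1 | 1
  34 | 001001001 | 0 | 1
  35 | 010010011 | 0 | 0
  36 | 100100110 | 1 | 1
  37 | 001001101 | 0 | 1
  38 | 010011011 | 0 | 1
  39 | 100110111 | 1 | 1
  40 | 001101111 | 0 | 1
  41 | 011011111 | 0 | 1
  42 | 110111111 | 1 | 0
  43 | 101111110 | 1 | 0
  44 | 011111100 | 0 | 1
  45 | 111111001 | 1 | 0
  46 | 111110010 | 1 | 1
  47 | 111100101 | 1 | 1
  48 | 111001011 | 1 | 0
  49 | 110010110 | 1 | 1
  50 | 100101101 | 1 | 0
  51 | 001011010 | 0 | 1
  52 | 010110101 | 0 | 0
  53 | 101101010 | 1 | 0
  54 | 011010100 | 0 | 0
  55 | 110101000 | 1 | 0
  56 | 101010000 | 1 | 1
  57 | 010100001 | 0 | 0
  58 | 101000010 | 1 | 1
  59 | 010000101 | 0 | 0
  60 | 100001010 | 1 | 0
  61 | 000010100 | 0 | 0
  62 | 000101000 | 0 | 1
  63 | 001010001 | 0 | 0
  64 | 010100010 | 0 | 0
  65 | 101000100 | 1 | 1
  66 | 010001001 | 0 | 1
  67 | 100010011 | 1 | 1
  68 | 000100111 | 0 | 0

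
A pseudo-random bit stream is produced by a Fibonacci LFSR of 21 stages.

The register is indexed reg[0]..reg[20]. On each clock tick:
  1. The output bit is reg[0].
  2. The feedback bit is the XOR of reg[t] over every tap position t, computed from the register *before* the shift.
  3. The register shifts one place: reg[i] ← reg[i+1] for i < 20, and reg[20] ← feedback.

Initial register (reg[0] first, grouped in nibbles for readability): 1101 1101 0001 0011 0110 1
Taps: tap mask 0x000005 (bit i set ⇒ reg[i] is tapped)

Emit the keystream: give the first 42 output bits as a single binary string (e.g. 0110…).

110111010001001101101101010010101111011011

k : reg_k → out_k, fb_k
0: 110111010001001101101 → 1, fb=1
1: 101110100010011011011 → 1, fb=0
2: 011101000100110110110 → 0, fb=1
3: 111010001001101101101 → 1, fb=0
4: 110100010011011011010 → 1, fb=1
5: 101000100110110110101 → 1, fb=0
6: 010001001101101101010 → 0, fb=0
7: 100010011011011010100 → 1, fb=1
8: 000100110110110101001 → 0, fb=0
9: 001001101101101010010 → 0, fb=1
10: 010011011011010100101 → 0, fb=0
11: 100110110110101001010 → 1, fb=1
12: 001101101101010010101 → 0, fb=1
13: 011011011010100101011 → 0, fb=1
14: 110110110101001010111 → 1, fb=1
15: 101101101010010101111 → 1, fb=0
16: 011011010100101011110 → 0, fb=1
17: 110110101001010111101 → 1, fb=1
18: 101101010010101111011 → 1, fb=0
19: 011010100101011110110 → 0, fb=1
20: 110101001010111101101 → 1, fb=1
21: 101010010101111011011 → 1, fb=0
22: 010100101011110110110 → 0, fb=0
23: 101001010111101101100 → 1, fb=0
24: 010010101111011011000 → 0, fb=0
25: 100101011110110110000 → 1, fb=1
26: 001010111101101100001 → 0, fb=1
27: 010101111011011000011 → 0, fb=0
28: 101011110110110000110 → 1, fb=0
29: 010111101101100001100 → 0, fb=0
30: 101111011011000011000 → 1, fb=0
31: 011110110110000110000 → 0, fb=1
32: 111101101100001100001 → 1, fb=0
33: 111011011000011000010 → 1, fb=0
34: 110110110000110000100 → 1, fb=1
35: 101101100001100001001 → 1, fb=0
36: 011011000011000010010 → 0, fb=1
37: 110110000110000100101 → 1, fb=1
38: 101100001100001001011 → 1, fb=0
39: 011000011000010010110 → 0, fb=1
40: 110000110000100101101 → 1, fb=1
41: 100001100001001011011 → 1, fb=1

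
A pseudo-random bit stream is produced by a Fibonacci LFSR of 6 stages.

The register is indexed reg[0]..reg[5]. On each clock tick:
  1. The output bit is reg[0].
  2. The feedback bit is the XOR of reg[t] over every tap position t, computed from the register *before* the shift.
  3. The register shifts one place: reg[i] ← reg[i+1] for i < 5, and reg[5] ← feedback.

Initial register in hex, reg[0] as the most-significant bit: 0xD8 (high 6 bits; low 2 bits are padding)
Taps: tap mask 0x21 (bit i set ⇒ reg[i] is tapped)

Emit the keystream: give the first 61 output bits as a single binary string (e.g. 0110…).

1101101001001110001011110010100011000010000011111101010110011

step | reg (before) | out | fb
   0 | 110110 | 1 | 1
   1 | 101101 | 1 | 0
   2 | 011010 | 0 | 0
   3 | 110100 | 1 | 1
   4 | 101001 | 1 | 0
   5 | 010010 | 0 | 0
   6 | 100100 | 1 | 1
   7 | 001001 | 0 | 1
   8 | 010011 | 0 | 1
   9 | 100111 | 1 | 0
  10 | 001110 | 0 | 0
  11 | 011100 | 0 | 0
  12 | 111000 | 1 | 1
  13 | 110001 | 1 | 0
  14 | 100010 | 1 | 1
  15 | 000101 | 0 | 1
  16 | 001011 | 0 | 1
  17 | 010111 | 0 | 1
  18 | 101111 | 1 | 0
  19 | 011110 | 0 | 0
  20 | 111100 | 1 | 1
  21 | 111001 | 1 | 0
  22 | 110010 | 1 | 1
  23 | 100101 | 1 | 0
  24 | 001010 | 0 | 0
  25 | 010100 | 0 | 0
  26 | 101000 | 1 | 1
  27 | 010001 | 0 | 1
  28 | 100011 | 1 | 0
  29 | 000110 | 0 | 0
  30 | 001100 | 0 | 0
  31 | 011000 | 0 | 0
  32 | 110000 | 1 | 1
  33 | 100001 | 1 | 0
  34 | 000010 | 0 | 0
  35 | 000100 | 0 | 0
  36 | 001000 | 0 | 0
  37 | 010000 | 0 | 0
  38 | 100000 | 1 | 1
  39 | 000001 | 0 | 1
  40 | 000011 | 0 | 1
  41 | 000111 | 0 | 1
  42 | 001111 | 0 | 1
  43 | 011111 | 0 | 1
  44 | 111111 | 1 | 0
  45 | 111110 | 1 | 1
  46 | 111101 | 1 | 0
  47 | 111010 | 1 | 1
  48 | 110101 | 1 | 0
  49 | 101010 | 1 | 1
  50 | 010101 | 0 | 1
  51 | 101011 | 1 | 0
  52 | 010110 | 0 | 0
  53 | 101100 | 1 | 1
  54 | 011001 | 0 | 1
  55 | 110011 | 1 | 0
  56 | 100110 | 1 | 1
  57 | 001101 | 0 | 1
  58 | 011011 | 0 | 1
  59 | 110111 | 1 | 0
  60 | 101110 | 1 | 1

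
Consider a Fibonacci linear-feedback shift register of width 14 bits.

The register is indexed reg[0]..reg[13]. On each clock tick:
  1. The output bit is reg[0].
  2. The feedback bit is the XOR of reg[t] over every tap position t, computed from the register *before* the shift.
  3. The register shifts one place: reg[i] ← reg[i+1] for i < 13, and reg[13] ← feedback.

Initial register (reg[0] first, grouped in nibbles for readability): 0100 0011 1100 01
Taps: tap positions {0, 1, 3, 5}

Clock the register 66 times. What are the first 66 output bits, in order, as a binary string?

k : reg_k → out_k, fb_k
0: 01000011110001 → 0, fb=1
1: 10000111100011 → 1, fb=0
2: 00001111000110 → 0, fb=1
3: 00011110001101 → 0, fb=0
4: 00111100011010 → 0, fb=0
5: 01111000110100 → 0, fb=0
6: 11110001101000 → 1, fb=1
7: 11100011010001 → 1, fb=0
8: 11000110100010 → 1, fb=1
9: 10001101000101 → 1, fb=0
10: 00011010001010 → 0, fb=1
11: 00110100010101 → 0, fb=0
12: 01101000101010 → 0, fb=1
13: 11010001010101 → 1, fb=1
14: 10100010101011 → 1, fb=1
15: 01000101010111 → 0, fb=0
16: 10001010101110 → 1, fb=1
17: 00010101011101 → 0, fb=0
18: 00101010111010 → 0, fb=0
19: 01010101110100 → 0, fb=1
20: 10101011101001 → 1, fb=1
21: 01010111010011 → 0, fb=1
22: 10101110100111 → 1, fb=0
23: 01011101001110 → 0, fb=1
24: 10111010011101 → 1, fb=0
25: 01110100111010 → 0, fb=1
26: 11101001110101 → 1, fb=0
27: 11010011101010 → 1, fb=1
28: 10100111010101 → 1, fb=0
29: 01001110101010 → 0, fb=0
30: 10011101010100 → 1, fb=1
31: 00111010101001 → 0, fb=1
32: 01110101010011 → 0, fb=1
33: 11101010100111 → 1, fb=0
34: 11010101001110 → 1, fb=0
35: 10101010011100 → 1, fb=1
36: 01010100111001 → 0, fb=1
37: 10101001110011 → 1, fb=1
38: 01010011100111 → 0, fb=0
39: 10100111001110 → 1, fb=0
40: 01001110011100 → 0, fb=0
41: 10011100111000 → 1, fb=1
42: 00111001110001 → 0, fb=1
43: 01110011100011 → 0, fb=0
44: 11100111000110 → 1, fb=1
45: 11001110001101 → 1, fb=1
46: 10011100011011 → 1, fb=1
47: 00111000110111 → 0, fb=1
48: 01110001101111 → 0, fb=0
49: 11100011011110 → 1, fb=0
50: 11000110111100 → 1, fb=1
51: 10001101111001 → 1, fb=0
52: 00011011110010 → 0, fb=1
53: 00110111100101 → 0, fb=0
54: 01101111001010 → 0, fb=0
55: 11011110010100 → 1, fb=0
56: 10111100101000 → 1, fb=1
57: 01111001010001 → 0, fb=0
58: 11110010100010 → 1, fb=1
59: 11100101000101 → 1, fb=1
60: 11001010001011 → 1, fb=0
61: 10010100010110 → 1, fb=1
62: 00101000101101 → 0, fb=0
63: 01010001011010 → 0, fb=0
64: 10100010110100 → 1, fb=1
65: 01000101101001 → 0, fb=0

010000111100011010001010101110100111010101001110011100011011110010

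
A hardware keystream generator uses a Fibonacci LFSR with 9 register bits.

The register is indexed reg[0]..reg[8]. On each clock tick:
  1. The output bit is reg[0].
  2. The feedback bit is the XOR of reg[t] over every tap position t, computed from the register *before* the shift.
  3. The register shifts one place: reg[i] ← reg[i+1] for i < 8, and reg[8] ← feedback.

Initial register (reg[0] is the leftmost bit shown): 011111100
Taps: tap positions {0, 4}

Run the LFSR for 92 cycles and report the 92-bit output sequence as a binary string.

step | reg (before) | out | fb
   0 | 011111100 | 0 | 1
   1 | 111111001 | 1 | 0
   2 | 111110010 | 1 | 0
   3 | 111100100 | 1 | 1
   4 | 111001001 | 1 | 1
   5 | 110010011 | 1 | 0
   6 | 100100110 | 1 | 1
   7 | 001001101 | 0 | 0
   8 | 010011010 | 0 | 1
   9 | 100110101 | 1 | 0
  10 | 001101010 | 0 | 0
  11 | 011010100 | 0 | 1
  12 | 110101001 | 1 | 1
  13 | 101010011 | 1 | 0
  14 | 010100110 | 0 | 0
  15 | 101001100 | 1 | 1
  16 | 010011001 | 0 | 1
  17 | 100110011 | 1 | 0
  18 | 001100110 | 0 | 0
  19 | 011001100 | 0 | 0
  20 | 110011000 | 1 | 0
  21 | 100110000 | 1 | 0
  22 | 001100000 | 0 | 0
  23 | 011000000 | 0 | 0
  24 | 110000000 | 1 | 1
  25 | 100000001 | 1 | 1
  26 | 000000011 | 0 | 0
  27 | 000000110 | 0 | 0
  28 | 000001100 | 0 | 0
  29 | 000011000 | 0 | 1
  30 | 000110001 | 0 | 1
  31 | 001100011 | 0 | 0
  32 | 011000110 | 0 | 0
  33 | 110001100 | 1 | 1
  34 | 100011001 | 1 | 0
  35 | 000110010 | 0 | 1
  36 | 001100101 | 0 | 0
  37 | 011001010 | 0 | 0
  38 | 110010100 | 1 | 0
  39 | 100101000 | 1 | 1
  40 | 001010001 | 0 | 1
  41 | 010100011 | 0 | 0
  42 | 101000110 | 1 | 1
  43 | 010001101 | 0 | 0
  44 | 100011010 | 1 | 0
  45 | 000110100 | 0 | 1
  46 | 001101001 | 0 | 0
  47 | 011010010 | 0 | 1
  48 | 110100101 | 1 | 1
  49 | 101001011 | 1 | 1
  50 | 010010111 | 0 | 1
  51 | 100101111 | 1 | 1
  52 | 001011111 | 0 | 1
  53 | 010111111 | 0 | 1
  54 | 101111111 | 1 | 0
  55 | 011111110 | 0 | 1
  56 | 111111101 | 1 | 0
  57 | 111111010 | 1 | 0
  58 | 111110100 | 1 | 0
  59 | 111101000 | 1 | 1
  60 | 111010001 | 1 | 0
  61 | 110100010 | 1 | 1
  62 | 101000101 | 1 | 1
  63 | 010001011 | 0 | 0
  64 | 100010110 | 1 | 0
  65 | 000101100 | 0 | 0
  66 | 001011000 | 0 | 1
  67 | 010110001 | 0 | 1
  68 | 101100011 | 1 | 1
  69 | 011000111 | 0 | 0
  70 | 110001110 | 1 | 1
  71 | 100011101 | 1 | 0
  72 | 000111010 | 0 | 1
  73 | 001110101 | 0 | 1
  74 | 011101011 | 0 | 0
  75 | 111010110 | 1 | 0
  76 | 110101100 | 1 | 1
  77 | 101011001 | 1 | 0
  78 | 010110010 | 0 | 1
  79 | 101100101 | 1 | 1
  80 | 011001011 | 0 | 0
  81 | 110010110 | 1 | 0
  82 | 100101100 | 1 | 1
  83 | 001011001 | 0 | 1
  84 | 010110011 | 0 | 1
  85 | 101100111 | 1 | 1
  86 | 011001111 | 0 | 0
  87 | 110011110 | 1 | 0
  88 | 100111100 | 1 | 0
  89 | 001111000 | 0 | 1
  90 | 011110001 | 0 | 1
  91 | 111100011 | 1 | 1

01111110010011010100110011000000011000110010100011010010111111101000101100011101011001011001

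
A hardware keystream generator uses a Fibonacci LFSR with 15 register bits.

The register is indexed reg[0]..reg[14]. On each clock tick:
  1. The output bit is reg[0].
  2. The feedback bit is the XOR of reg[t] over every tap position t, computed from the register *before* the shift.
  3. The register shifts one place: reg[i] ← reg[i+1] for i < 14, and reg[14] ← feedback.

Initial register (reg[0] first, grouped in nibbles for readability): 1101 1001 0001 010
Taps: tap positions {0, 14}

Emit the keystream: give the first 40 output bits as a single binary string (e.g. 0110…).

1101100100010101001000111100110001111010

tick  register→output (feedback)
  0  110110010001010→1 (1)
  1  101100100010101→1 (0)
  2  011001000101010→0 (0)
  3  110010001010100→1 (1)
  4  100100010101001→1 (0)
  5  001000101010010→0 (0)
  6  010001010100100→0 (0)
  7  100010101001000→1 (1)
  8  000101010010001→0 (1)
  9  001010100100011→0 (1)
 10  010101001000111→0 (1)
 11  101010010001111→1 (0)
 12  010100100011110→0 (0)
 13  101001000111100→1 (1)
 14  010010001111001→0 (1)
 15  100100011110011→1 (0)
 16  001000111100110→0 (0)
 17  010001111001100→0 (0)
 18  100011110011000→1 (1)
 19  000111100110001→0 (1)
 20  001111001100011→0 (1)
 21  011110011000111→0 (1)
 22  111100110001111→1 (0)
 23  111001100011110→1 (1)
 24  110011000111101→1 (0)
 25  100110001111010→1 (1)
 26  001100011110101→0 (1)
 27  011000111101011→0 (1)
 28  110001111010111→1 (0)
 29  100011110101110→1 (1)
 30  000111101011101→0 (1)
 31  001111010111011→0 (1)
 32  011110101110111→0 (1)
 33  111101011101111→1 (0)
 34  111010111011110→1 (1)
 35  110101110111101→1 (0)
 36  101011101111010→1 (1)
 37  010111011110101→0 (1)
 38  101110111101011→1 (0)
 39  011101111010110→0 (0)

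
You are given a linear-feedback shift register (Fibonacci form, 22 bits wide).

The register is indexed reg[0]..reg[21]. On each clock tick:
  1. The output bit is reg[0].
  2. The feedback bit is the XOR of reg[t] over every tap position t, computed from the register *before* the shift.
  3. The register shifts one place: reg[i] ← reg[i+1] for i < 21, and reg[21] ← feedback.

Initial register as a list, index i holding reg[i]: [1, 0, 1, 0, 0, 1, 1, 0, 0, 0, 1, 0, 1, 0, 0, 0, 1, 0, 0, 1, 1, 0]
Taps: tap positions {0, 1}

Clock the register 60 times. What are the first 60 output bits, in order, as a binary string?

101001100010100010011011101010011110011010110011111010001010

step | reg (before) | out | fb
   0 | 1010011000101000100110 | 1 | 1
   1 | 0100110001010001001101 | 0 | 1
   2 | 1001100010100010011011 | 1 | 1
   3 | 0011000101000100110111 | 0 | 0
   4 | 0110001010001001101110 | 0 | 1
   5 | 1100010100010011011101 | 1 | 0
   6 | 1000101000100110111010 | 1 | 1
   7 | 0001010001001101110101 | 0 | 0
   8 | 0010100010011011101010 | 0 | 0
   9 | 0101000100110111010100 | 0 | 1
  10 | 1010001001101110101001 | 1 | 1
  11 | 0100010011011101010011 | 0 | 1
  12 | 1000100110111010100111 | 1 | 1
  13 | 0001001101110101001111 | 0 | 0
  14 | 0010011011101010011110 | 0 | 0
  15 | 0100110111010100111100 | 0 | 1
  16 | 1001101110101001111001 | 1 | 1
  17 | 0011011101010011110011 | 0 | 0
  18 | 0110111010100111100110 | 0 | 1
  19 | 1101110101001111001101 | 1 | 0
  20 | 1011101010011110011010 | 1 | 1
  21 | 0111010100111100110101 | 0 | 1
  22 | 1110101001111001101011 | 1 | 0
  23 | 1101010011110011010110 | 1 | 0
  24 | 1010100111100110101100 | 1 | 1
  25 | 0101001111001101011001 | 0 | 1
  26 | 1010011110011010110011 | 1 | 1
  27 | 0100111100110101100111 | 0 | 1
  28 | 1001111001101011001111 | 1 | 1
  29 | 0011110011010110011111 | 0 | 0
  30 | 0111100110101100111110 | 0 | 1
  31 | 1111001101011001111101 | 1 | 0
  32 | 1110011010110011111010 | 1 | 0
  33 | 1100110101100111110100 | 1 | 0
  34 | 1001101011001111101000 | 1 | 1
  35 | 0011010110011111010001 | 0 | 0
  36 | 0110101100111110100010 | 0 | 1
  37 | 1101011001111101000101 | 1 | 0
  38 | 1010110011111010001010 | 1 | 1
  39 | 0101100111110100010101 | 0 | 1
  40 | 1011001111101000101011 | 1 | 1
  41 | 0110011111010001010111 | 0 | 1
  42 | 1100111110100010101111 | 1 | 0
  43 | 1001111101000101011110 | 1 | 1
  44 | 0011111010001010111101 | 0 | 0
  45 | 0111110100010101111010 | 0 | 1
  46 | 1111101000101011110101 | 1 | 0
  47 | 1111010001010111101010 | 1 | 0
  48 | 1110100010101111010100 | 1 | 0
  49 | 1101000101011110101000 | 1 | 0
  50 | 1010001010111101010000 | 1 | 1
  51 | 0100010101111010100001 | 0 | 1
  52 | 1000101011110101000011 | 1 | 1
  53 | 0001010111101010000111 | 0 | 0
  54 | 0010101111010100001110 | 0 | 0
  55 | 0101011110101000011100 | 0 | 1
  56 | 1010111101010000111001 | 1 | 1
  57 | 0101111010100001110011 | 0 | 1
  58 | 1011110101000011100111 | 1 | 1
  59 | 0111101010000111001111 | 0 | 1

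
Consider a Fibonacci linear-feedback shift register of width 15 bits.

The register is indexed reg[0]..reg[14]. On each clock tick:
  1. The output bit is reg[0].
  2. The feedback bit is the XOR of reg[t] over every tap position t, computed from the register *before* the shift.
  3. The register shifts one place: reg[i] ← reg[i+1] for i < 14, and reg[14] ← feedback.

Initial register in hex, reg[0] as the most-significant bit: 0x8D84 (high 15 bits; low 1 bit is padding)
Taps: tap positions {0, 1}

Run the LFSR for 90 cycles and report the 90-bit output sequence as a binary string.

100011011000010100101101000111101110111001000110011001011001010101011101011111111100111100

step | reg (before) | out | fb
   0 | 100011011000010 | 1 | 1
   1 | 000110110000101 | 0 | 0
   2 | 001101100001010 | 0 | 0
   3 | 011011000010100 | 0 | 1
   4 | 110110000101001 | 1 | 0
   5 | 101100001010010 | 1 | 1
   6 | 011000010100101 | 0 | 1
   7 | 110000101001011 | 1 | 0
   8 | 100001010010110 | 1 | 1
   9 | 000010100101101 | 0 | 0
  10 | 000101001011010 | 0 | 0
  11 | 001010010110100 | 0 | 0
  12 | 010100101101000 | 0 | 1
  13 | 101001011010001 | 1 | 1
  14 | 010010110100011 | 0 | 1
  15 | 100101101000111 | 1 | 1
  16 | 001011010001111 | 0 | 0
  17 | 010110100011110 | 0 | 1
  18 | 101101000111101 | 1 | 1
  19 | 011010001111011 | 0 | 1
  20 | 110100011110111 | 1 | 0
  21 | 101000111101110 | 1 | 1
  22 | 010001111011101 | 0 | 1
  23 | 100011110111011 | 1 | 1
  24 | 000111101110111 | 0 | 0
  25 | 001111011101110 | 0 | 0
  26 | 011110111011100 | 0 | 1
  27 | 111101110111001 | 1 | 0
  28 | 111011101110010 | 1 | 0
  29 | 110111011100100 | 1 | 0
  30 | 101110111001000 | 1 | 1
  31 | 011101110010001 | 0 | 1
  32 | 111011100100011 | 1 | 0
  33 | 110111001000110 | 1 | 0
  34 | 101110010001100 | 1 | 1
  35 | 011100100011001 | 0 | 1
  36 | 111001000110011 | 1 | 0
  37 | 110010001100110 | 1 | 0
  38 | 100100011001100 | 1 | 1
  39 | 001000110011001 | 0 | 0
  40 | 010001100110010 | 0 | 1
  41 | 100011001100101 | 1 | 1
  42 | 000110011001011 | 0 | 0
  43 | 001100110010110 | 0 | 0
  44 | 011001100101100 | 0 | 1
  45 | 110011001011001 | 1 | 0
  46 | 100110010110010 | 1 | 1
  47 | 001100101100101 | 0 | 0
  48 | 011001011001010 | 0 | 1
  49 | 110010110010101 | 1 | 0
  50 | 100101100101010 | 1 | 1
  51 | 001011001010101 | 0 | 0
  52 | 010110010101010 | 0 | 1
  53 | 101100101010101 | 1 | 1
  54 | 011001010101011 | 0 | 1
  55 | 110010101010111 | 1 | 0
  56 | 100101010101110 | 1 | 1
  57 | 001010101011101 | 0 | 0
  58 | 010101010111010 | 0 | 1
  59 | 101010101110101 | 1 | 1
  60 | 010101011101011 | 0 | 1
  61 | 101010111010111 | 1 | 1
  62 | 010101110101111 | 0 | 1
  63 | 101011101011111 | 1 | 1
  64 | 010111010111111 | 0 | 1
  65 | 101110101111111 | 1 | 1
  66 | 011101011111111 | 0 | 1
  67 | 111010111111111 | 1 | 0
  68 | 110101111111110 | 1 | 0
  69 | 101011111111100 | 1 | 1
  70 | 010111111111001 | 0 | 1
  71 | 101111111110011 | 1 | 1
  72 | 011111111100111 | 0 | 1
  73 | 111111111001111 | 1 | 0
  74 | 111111110011110 | 1 | 0
  75 | 111111100111100 | 1 | 0
  76 | 111111001111000 | 1 | 0
  77 | 111110011110000 | 1 | 0
  78 | 111100111100000 | 1 | 0
  79 | 111001111000000 | 1 | 0
  80 | 110011110000000 | 1 | 0
  81 | 100111100000000 | 1 | 1
  82 | 001111000000001 | 0 | 0
  83 | 011110000000010 | 0 | 1
  84 | 111100000000101 | 1 | 0
  85 | 111000000001010 | 1 | 0
  86 | 110000000010100 | 1 | 0
  87 | 100000000101000 | 1 | 1
  88 | 000000001010001 | 0 | 0
  89 | 000000010100010 | 0 | 0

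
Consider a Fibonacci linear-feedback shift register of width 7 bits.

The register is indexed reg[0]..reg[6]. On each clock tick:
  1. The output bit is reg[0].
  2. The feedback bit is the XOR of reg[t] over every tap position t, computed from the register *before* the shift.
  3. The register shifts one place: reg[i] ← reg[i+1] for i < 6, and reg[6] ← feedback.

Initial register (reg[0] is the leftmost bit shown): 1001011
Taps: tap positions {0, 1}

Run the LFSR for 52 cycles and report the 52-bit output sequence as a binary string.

1001011101110011001010101111111000000100000110000101

step | reg (before) | out | fb
   0 | 1001011 | 1 | 1
   1 | 0010111 | 0 | 0
   2 | 0101110 | 0 | 1
   3 | 1011101 | 1 | 1
   4 | 0111011 | 0 | 1
   5 | 1110111 | 1 | 0
   6 | 1101110 | 1 | 0
   7 | 1011100 | 1 | 1
   8 | 0111001 | 0 | 1
   9 | 1110011 | 1 | 0
  10 | 1100110 | 1 | 0
  11 | 1001100 | 1 | 1
  12 | 0011001 | 0 | 0
  13 | 0110010 | 0 | 1
  14 | 1100101 | 1 | 0
  15 | 1001010 | 1 | 1
  16 | 0010101 | 0 | 0
  17 | 0101010 | 0 | 1
  18 | 1010101 | 1 | 1
  19 | 0101011 | 0 | 1
  20 | 1010111 | 1 | 1
  21 | 0101111 | 0 | 1
  22 | 1011111 | 1 | 1
  23 | 0111111 | 0 | 1
  24 | 1111111 | 1 | 0
  25 | 1111110 | 1 | 0
  26 | 1111100 | 1 | 0
  27 | 1111000 | 1 | 0
  28 | 1110000 | 1 | 0
  29 | 1100000 | 1 | 0
  30 | 1000000 | 1 | 1
  31 | 0000001 | 0 | 0
  32 | 0000010 | 0 | 0
  33 | 0000100 | 0 | 0
  34 | 0001000 | 0 | 0
  35 | 0010000 | 0 | 0
  36 | 0100000 | 0 | 1
  37 | 1000001 | 1 | 1
  38 | 0000011 | 0 | 0
  39 | 0000110 | 0 | 0
  40 | 0001100 | 0 | 0
  41 | 0011000 | 0 | 0
  42 | 0110000 | 0 | 1
  43 | 1100001 | 1 | 0
  44 | 1000010 | 1 | 1
  45 | 0000101 | 0 | 0
  46 | 0001010 | 0 | 0
  47 | 0010100 | 0 | 0
  48 | 0101000 | 0 | 1
  49 | 1010001 | 1 | 1
  50 | 0100011 | 0 | 1
  51 | 1000111 | 1 | 1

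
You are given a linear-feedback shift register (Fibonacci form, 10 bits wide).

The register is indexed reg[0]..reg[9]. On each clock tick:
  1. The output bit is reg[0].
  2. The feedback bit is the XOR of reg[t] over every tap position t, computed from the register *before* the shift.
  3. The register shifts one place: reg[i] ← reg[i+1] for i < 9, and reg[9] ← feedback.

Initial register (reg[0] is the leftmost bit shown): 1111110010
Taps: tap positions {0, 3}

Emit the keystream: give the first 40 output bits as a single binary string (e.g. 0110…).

step | reg (before) | out | fb
   0 | 1111110010 | 1 | 0
   1 | 1111100100 | 1 | 0
   2 | 1111001000 | 1 | 0
   3 | 1110010000 | 1 | 1
   4 | 1100100001 | 1 | 1
   5 | 1001000011 | 1 | 0
   6 | 0010000110 | 0 | 0
   7 | 0100001100 | 0 | 0
   8 | 1000011000 | 1 | 1
   9 | 0000110001 | 0 | 0
  10 | 0001100010 | 0 | 1
  11 | 0011000101 | 0 | 1
  12 | 0110001011 | 0 | 0
  13 | 1100010110 | 1 | 1
  14 | 1000101101 | 1 | 1
  15 | 0001011011 | 0 | 1
  16 | 0010110111 | 0 | 0
  17 | 0101101110 | 0 | 1
  18 | 1011011101 | 1 | 0
  19 | 0110111010 | 0 | 0
  20 | 1101110100 | 1 | 0
  21 | 1011101000 | 1 | 0
  22 | 0111010000 | 0 | 1
  23 | 1110100001 | 1 | 1
  24 | 1101000011 | 1 | 0
  25 | 1010000110 | 1 | 1
  26 | 0100001101 | 0 | 0
  27 | 1000011010 | 1 | 1
  28 | 0000110101 | 0 | 0
  29 | 0001101010 | 0 | 1
  30 | 0011010101 | 0 | 1
  31 | 0110101011 | 0 | 0
  32 | 1101010110 | 1 | 0
  33 | 1010101100 | 1 | 1
  34 | 0101011001 | 0 | 1
  35 | 1010110011 | 1 | 1
  36 | 0101100111 | 0 | 1
  37 | 1011001111 | 1 | 0
  38 | 0110011110 | 0 | 0
  39 | 1100111100 | 1 | 1

1111110010000110001011011101000011010101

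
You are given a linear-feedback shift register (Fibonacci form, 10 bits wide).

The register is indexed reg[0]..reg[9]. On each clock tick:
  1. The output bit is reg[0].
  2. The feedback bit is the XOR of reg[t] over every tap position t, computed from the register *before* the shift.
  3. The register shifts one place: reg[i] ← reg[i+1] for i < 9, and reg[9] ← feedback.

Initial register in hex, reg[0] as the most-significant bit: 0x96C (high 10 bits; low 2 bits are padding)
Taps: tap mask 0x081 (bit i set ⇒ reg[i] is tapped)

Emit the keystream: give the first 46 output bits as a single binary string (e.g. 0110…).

1001011011111010111000101110010000111110110101

k : reg_k → out_k, fb_k
0: 1001011011 → 1, fb=1
1: 0010110111 → 0, fb=1
2: 0101101111 → 0, fb=1
3: 1011011111 → 1, fb=0
4: 0110111110 → 0, fb=1
5: 1101111101 → 1, fb=0
6: 1011111010 → 1, fb=1
7: 0111110101 → 0, fb=1
8: 1111101011 → 1, fb=1
9: 1111010111 → 1, fb=0
10: 1110101110 → 1, fb=0
11: 1101011100 → 1, fb=0
12: 1010111000 → 1, fb=1
13: 0101110001 → 0, fb=0
14: 1011100010 → 1, fb=1
15: 0111000101 → 0, fb=1
16: 1110001011 → 1, fb=1
17: 1100010111 → 1, fb=0
18: 1000101110 → 1, fb=0
19: 0001011100 → 0, fb=1
20: 0010111001 → 0, fb=0
21: 0101110010 → 0, fb=0
22: 1011100100 → 1, fb=0
23: 0111001000 → 0, fb=0
24: 1110010000 → 1, fb=1
25: 1100100001 → 1, fb=1
26: 1001000011 → 1, fb=1
27: 0010000111 → 0, fb=1
28: 0100001111 → 0, fb=1
29: 1000011111 → 1, fb=0
30: 0000111110 → 0, fb=1
31: 0001111101 → 0, fb=1
32: 0011111011 → 0, fb=0
33: 0111110110 → 0, fb=1
34: 1111101101 → 1, fb=0
35: 1111011010 → 1, fb=1
36: 1110110101 → 1, fb=0
37: 1101101010 → 1, fb=1
38: 1011010101 → 1, fb=0
39: 0110101010 → 0, fb=0
40: 1101010100 → 1, fb=0
41: 1010101000 → 1, fb=1
42: 0101010001 → 0, fb=0
43: 1010100010 → 1, fb=1
44: 0101000101 → 0, fb=1
45: 1010001011 → 1, fb=1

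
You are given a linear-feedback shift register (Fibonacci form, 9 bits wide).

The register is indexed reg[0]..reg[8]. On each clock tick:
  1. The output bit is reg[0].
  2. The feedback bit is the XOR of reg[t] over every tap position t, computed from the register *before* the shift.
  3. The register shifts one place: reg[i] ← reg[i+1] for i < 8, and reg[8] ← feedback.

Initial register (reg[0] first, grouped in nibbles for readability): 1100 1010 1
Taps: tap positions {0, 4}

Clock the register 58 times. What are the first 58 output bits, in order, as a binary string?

1100101010110000110111101001101110010001010000101011010011

step | reg (before) | out | fb
   0 | 110010101 | 1 | 0
   1 | 100101010 | 1 | 1
   2 | 001010101 | 0 | 1
   3 | 010101011 | 0 | 0
   4 | 101010110 | 1 | 0
   5 | 010101100 | 0 | 0
   6 | 101011000 | 1 | 0
   7 | 010110000 | 0 | 1
   8 | 101100001 | 1 | 1
   9 | 011000011 | 0 | 0
  10 | 110000110 | 1 | 1
  11 | 100001101 | 1 | 1
  12 | 000011011 | 0 | 1
  13 | 000110111 | 0 | 1
  14 | 001101111 | 0 | 0
  15 | 011011110 | 0 | 1
  16 | 110111101 | 1 | 0
  17 | 101111010 | 1 | 0
  18 | 011110100 | 0 | 1
  19 | 111101001 | 1 | 1
  20 | 111010011 | 1 | 0
  21 | 110100110 | 1 | 1
  22 | 101001101 | 1 | 1
  23 | 010011011 | 0 | 1
  24 | 100110111 | 1 | 0
  25 | 001101110 | 0 | 0
  26 | 011011100 | 0 | 1
  27 | 110111001 | 1 | 0
  28 | 101110010 | 1 | 0
  29 | 011100100 | 0 | 0
  30 | 111001000 | 1 | 1
  31 | 110010001 | 1 | 0
  32 | 100100010 | 1 | 1
  33 | 001000101 | 0 | 0
  34 | 010001010 | 0 | 0
  35 | 100010100 | 1 | 0
  36 | 000101000 | 0 | 0
  37 | 001010000 | 0 | 1
  38 | 010100001 | 0 | 0
  39 | 101000010 | 1 | 1
  40 | 010000101 | 0 | 0
  41 | 100001010 | 1 | 1
  42 | 000010101 | 0 | 1
  43 | 000101011 | 0 | 0
  44 | 001010110 | 0 | 1
  45 | 010101101 | 0 | 0
  46 | 101011010 | 1 | 0
  47 | 010110100 | 0 | 1
  48 | 101101001 | 1 | 1
  49 | 011010011 | 0 | 1
  50 | 110100111 | 1 | 1
  51 | 101001111 | 1 | 1
  52 | 010011111 | 0 | 1
  53 | 100111111 | 1 | 0
  54 | 001111110 | 0 | 1
  55 | 011111101 | 0 | 1
  56 | 111111011 | 1 | 0
  57 | 111110110 | 1 | 0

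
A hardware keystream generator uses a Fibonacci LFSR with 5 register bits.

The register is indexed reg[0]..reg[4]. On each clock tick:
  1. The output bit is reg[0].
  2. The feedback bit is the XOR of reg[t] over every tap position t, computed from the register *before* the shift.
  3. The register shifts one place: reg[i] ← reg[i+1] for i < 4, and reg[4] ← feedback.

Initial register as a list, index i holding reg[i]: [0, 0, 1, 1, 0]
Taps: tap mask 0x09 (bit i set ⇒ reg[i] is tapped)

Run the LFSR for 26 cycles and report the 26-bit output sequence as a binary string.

00110100100001010111011000

k : reg_k → out_k, fb_k
0: 00110 → 0, fb=1
1: 01101 → 0, fb=0
2: 11010 → 1, fb=0
3: 10100 → 1, fb=1
4: 01001 → 0, fb=0
5: 10010 → 1, fb=0
6: 00100 → 0, fb=0
7: 01000 → 0, fb=0
8: 10000 → 1, fb=1
9: 00001 → 0, fb=0
10: 00010 → 0, fb=1
11: 00101 → 0, fb=0
12: 01010 → 0, fb=1
13: 10101 → 1, fb=1
14: 01011 → 0, fb=1
15: 10111 → 1, fb=0
16: 01110 → 0, fb=1
17: 11101 → 1, fb=1
18: 11011 → 1, fb=0
19: 10110 → 1, fb=0
20: 01100 → 0, fb=0
21: 11000 → 1, fb=1
22: 10001 → 1, fb=1
23: 00011 → 0, fb=1
24: 00111 → 0, fb=1
25: 01111 → 0, fb=1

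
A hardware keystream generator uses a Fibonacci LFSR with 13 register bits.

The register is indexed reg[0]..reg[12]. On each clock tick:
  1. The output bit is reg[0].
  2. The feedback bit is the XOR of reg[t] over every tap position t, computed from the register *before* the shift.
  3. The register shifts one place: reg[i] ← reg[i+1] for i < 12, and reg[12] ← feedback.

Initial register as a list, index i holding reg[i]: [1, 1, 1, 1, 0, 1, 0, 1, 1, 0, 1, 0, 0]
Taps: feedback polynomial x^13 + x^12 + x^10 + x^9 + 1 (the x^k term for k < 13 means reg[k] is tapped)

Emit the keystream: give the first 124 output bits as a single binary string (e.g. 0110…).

1111010110100001000101001001110010101101000110101110110100111101111100001010000100100010010001101100010010110010011101111110

k : reg_k → out_k, fb_k
0: 1111010110100 → 1, fb=0
1: 1110101101000 → 1, fb=0
2: 1101011010000 → 1, fb=1
3: 1010110100001 → 1, fb=0
4: 0101101000010 → 0, fb=0
5: 1011010000100 → 1, fb=0
6: 0110100001000 → 0, fb=1
7: 1101000010001 → 1, fb=0
8: 1010000100010 → 1, fb=1
9: 0100001000101 → 0, fb=0
10: 1000010001010 → 1, fb=0
11: 0000100010100 → 0, fb=1
12: 0001000101001 → 0, fb=0
13: 0010001010010 → 0, fb=0
14: 0100010100100 → 0, fb=1
15: 1000101001001 → 1, fb=1
16: 0001010010011 → 0, fb=1
17: 0010100100111 → 0, fb=0
18: 0101001001110 → 0, fb=0
19: 1010010011100 → 1, fb=1
20: 0100100111001 → 0, fb=0
21: 1001001110010 → 1, fb=1
22: 0010011100101 → 0, fb=0
23: 0100111001010 → 0, fb=1
24: 1001110010101 → 1, fb=1
25: 0011100101011 → 0, fb=0
26: 0111001010110 → 0, fb=1
27: 1110010101101 → 1, fb=0
28: 1100101011010 → 1, fb=0
29: 1001010110100 → 1, fb=0
30: 0010101101000 → 0, fb=1
31: 0101011010001 → 0, fb=1
32: 1010110100011 → 1, fb=0
33: 0101101000110 → 0, fb=1
34: 1011010001101 → 1, fb=0
35: 0110100011010 → 0, fb=1
36: 1101000110101 → 1, fb=1
37: 1010001101011 → 1, fb=1
38: 0100011010111 → 0, fb=0
39: 1000110101110 → 1, fb=1
40: 0001101011101 → 0, fb=1
41: 0011010111011 → 0, fb=0
42: 0110101110110 → 0, fb=1
43: 1101011101101 → 1, fb=0
44: 1010111011010 → 1, fb=0
45: 0101110110100 → 0, fb=1
46: 1011101101001 → 1, fb=1
47: 0111011010011 → 0, fb=1
48: 1110110100111 → 1, fb=1
49: 1101101001111 → 1, fb=0
50: 1011010011110 → 1, fb=1
51: 0110100111101 → 0, fb=1
52: 1101001111011 → 1, fb=1
53: 1010011110111 → 1, fb=1
54: 0100111101111 → 0, fb=1
55: 1001111011111 → 1, fb=0
56: 0011110111110 → 0, fb=0
57: 0111101111100 → 0, fb=0
58: 1111011111000 → 1, fb=0
59: 1110111110000 → 1, fb=1
60: 1101111100001 → 1, fb=0
61: 1011111000010 → 1, fb=1
62: 0111110000101 → 0, fb=0
63: 1111100001010 → 1, fb=0
64: 1111000010100 → 1, fb=0
65: 1110000101000 → 1, fb=0
66: 1100001010000 → 1, fb=1
67: 1000010100001 → 1, fb=0
68: 0000101000010 → 0, fb=0
69: 0001010000100 → 0, fb=1
70: 0010100001001 → 0, fb=0
71: 0101000010010 → 0, fb=0
72: 1010000100100 → 1, fb=0
73: 0100001001000 → 0, fb=1
74: 1000010010001 → 1, fb=0
75: 0000100100010 → 0, fb=0
76: 0001001000100 → 0, fb=1
77: 0010010001001 → 0, fb=0
78: 0100100010010 → 0, fb=0
79: 1001000100100 → 1, fb=0
80: 0010001001000 → 0, fb=1
81: 0100010010001 → 0, fb=1
82: 1000100100011 → 1, fb=0
83: 0001001000110 → 0, fb=1
84: 0010010001101 → 0, fb=1
85: 0100100011011 → 0, fb=0
86: 1001000110110 → 1, fb=0
87: 0010001101100 → 0, fb=0
88: 0100011011000 → 0, fb=1
89: 1000110110001 → 1, fb=0
90: 0001101100010 → 0, fb=0
91: 0011011000100 → 0, fb=1
92: 0110110001001 → 0, fb=0
93: 1101100010010 → 1, fb=1
94: 1011000100101 → 1, fb=1
95: 0110001001011 → 0, fb=0
96: 1100010010110 → 1, fb=0
97: 1000100101100 → 1, fb=1
98: 0001001011001 → 0, fb=0
99: 0010010110010 → 0, fb=0
100: 0100101100100 → 0, fb=1
101: 1001011001001 → 1, fb=1
102: 0010110010011 → 0, fb=1
103: 0101100100111 → 0, fb=0
104: 1011001001110 → 1, fb=1
105: 0110010011101 → 0, fb=1
106: 1100100111011 → 1, fb=1
107: 1001001110111 → 1, fb=1
108: 0010011101111 → 0, fb=1
109: 0100111011111 → 0, fb=1
110: 1001110111111 → 1, fb=0
111: 0011101111110 → 0, fb=0
112: 0111011111100 → 0, fb=0
113: 1110111111000 → 1, fb=0
114: 1101111110000 → 1, fb=1
115: 1011111100001 → 1, fb=0
116: 0111111000010 → 0, fb=0
117: 1111110000100 → 1, fb=0
118: 1111100001000 → 1, fb=0
119: 1111000010000 → 1, fb=1
120: 1110000100001 → 1, fb=0
121: 1100001000010 → 1, fb=1
122: 1000010000101 → 1, fb=1
123: 0000100001011 → 0, fb=0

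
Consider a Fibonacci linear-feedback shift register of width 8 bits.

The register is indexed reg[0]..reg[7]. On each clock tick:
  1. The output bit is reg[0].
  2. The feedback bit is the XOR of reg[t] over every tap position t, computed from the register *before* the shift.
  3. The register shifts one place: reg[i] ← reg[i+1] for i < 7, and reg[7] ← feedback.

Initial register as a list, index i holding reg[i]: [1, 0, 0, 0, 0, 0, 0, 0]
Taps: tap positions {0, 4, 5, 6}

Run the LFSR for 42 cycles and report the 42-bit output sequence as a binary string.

step | reg (before) | out | fb
   0 | 10000000 | 1 | 1
   1 | 00000001 | 0 | 0
   2 | 00000010 | 0 | 1
   3 | 00000101 | 0 | 1
   4 | 00001011 | 0 | 0
   5 | 00010110 | 0 | 0
   6 | 00101100 | 0 | 0
   7 | 01011000 | 0 | 1
   8 | 10110001 | 1 | 1
   9 | 01100011 | 0 | 1
  10 | 11000111 | 1 | 1
  11 | 10001111 | 1 | 0
  12 | 00011110 | 0 | 1
  13 | 00111101 | 0 | 0
  14 | 01111010 | 0 | 0
  15 | 11110100 | 1 | 0
  16 | 11101000 | 1 | 0
  17 | 11010000 | 1 | 1
  18 | 10100001 | 1 | 1
  19 | 01000011 | 0 | 1
  20 | 10000111 | 1 | 1
  21 | 00001111 | 0 | 1
  22 | 00011111 | 0 | 1
  23 | 00111111 | 0 | 1
  24 | 01111111 | 0 | 1
  25 | 11111111 | 1 | 0
  26 | 11111110 | 1 | 0
  27 | 11111100 | 1 | 1
  28 | 11111001 | 1 | 0
  29 | 11110010 | 1 | 0
  30 | 11100100 | 1 | 0
  31 | 11001000 | 1 | 0
  32 | 10010000 | 1 | 1
  33 | 00100001 | 0 | 0
  34 | 01000010 | 0 | 1
  35 | 10000101 | 1 | 0
  36 | 00001010 | 0 | 0
  37 | 00010100 | 0 | 1
  38 | 00101001 | 0 | 1
  39 | 01010011 | 0 | 1
  40 | 10100111 | 1 | 1
  41 | 01001111 | 0 | 1

100000001011000111101000011111111001000010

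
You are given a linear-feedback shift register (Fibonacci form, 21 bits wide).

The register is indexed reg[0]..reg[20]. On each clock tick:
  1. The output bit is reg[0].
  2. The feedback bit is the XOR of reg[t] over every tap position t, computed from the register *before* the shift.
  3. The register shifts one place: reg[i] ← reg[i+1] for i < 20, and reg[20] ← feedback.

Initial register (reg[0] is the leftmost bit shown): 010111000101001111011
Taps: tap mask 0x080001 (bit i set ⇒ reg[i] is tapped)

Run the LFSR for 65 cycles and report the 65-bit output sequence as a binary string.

k : reg_k → out_k, fb_k
0: 010111000101001111011 → 0, fb=1
1: 101110001010011110111 → 1, fb=0
2: 011100010100111101110 → 0, fb=1
3: 111000101001111011101 → 1, fb=1
4: 110001010011110111011 → 1, fb=0
5: 100010100111101110110 → 1, fb=0
6: 000101001111011101100 → 0, fb=0
7: 001010011110111011000 → 0, fb=0
8: 010100111101110110000 → 0, fb=0
9: 101001111011101100000 → 1, fb=1
10: 010011110111011000001 → 0, fb=0
11: 100111101110110000010 → 1, fb=0
12: 001111011101100000100 → 0, fb=0
13: 011110111011000001000 → 0, fb=0
14: 111101110110000010000 → 1, fb=1
15: 111011101100000100001 → 1, fb=1
16: 110111011000001000011 → 1, fb=0
17: 101110110000010000110 → 1, fb=0
18: 011101100000100001100 → 0, fb=0
19: 111011000001000011000 → 1, fb=1
20: 110110000010000110001 → 1, fb=1
21: 101100000100001100011 → 1, fb=0
22: 011000001000011000110 → 0, fb=1
23: 110000010000110001101 → 1, fb=1
24: 100000100001100011011 → 1, fb=0
25: 000001000011000110110 → 0, fb=1
26: 000010000110001101101 → 0, fb=0
27: 000100001100011011010 → 0, fb=1
28: 001000011000110110101 → 0, fb=0
29: 010000110001101101010 → 0, fb=1
30: 100001100011011010101 → 1, fb=1
31: 000011000110110101011 → 0, fb=1
32: 000110001101101010111 → 0, fb=1
33: 001100011011010101111 → 0, fb=1
34: 011000110110101011111 → 0, fb=1
35: 110001101101010111111 → 1, fb=0
36: 100011011010101111110 → 1, fb=0
37: 000110110101011111100 → 0, fb=0
38: 001101101010111111000 → 0, fb=0
39: 011011010101111110000 → 0, fb=0
40: 110110101011111100000 → 1, fb=1
41: 101101010111111000001 → 1, fb=1
42: 011010101111110000011 → 0, fb=1
43: 110101011111100000111 → 1, fb=0
44: 101010111111000001110 → 1, fb=0
45: 010101111110000011100 → 0, fb=0
46: 101011111100000111000 → 1, fb=1
47: 010111111000001110001 → 0, fb=0
48: 101111110000011100010 → 1, fb=0
49: 011111100000111000100 → 0, fb=0
50: 111111000001110001000 → 1, fb=1
51: 111110000011100010001 → 1, fb=1
52: 111100000111000100011 → 1, fb=0
53: 111000001110001000110 → 1, fb=0
54: 110000011100010001100 → 1, fb=1
55: 100000111000100011001 → 1, fb=1
56: 000001110001000110011 → 0, fb=1
57: 000011100010001100111 → 0, fb=1
58: 000111000100011001111 → 0, fb=1
59: 001110001000110011111 → 0, fb=1
60: 011100010001100111111 → 0, fb=1
61: 111000100011001111111 → 1, fb=0
62: 110001000110011111110 → 1, fb=0
63: 100010001100111111100 → 1, fb=1
64: 000100011001111111001 → 0, fb=0

01011100010100111101110110000010000110001101101010111111000001110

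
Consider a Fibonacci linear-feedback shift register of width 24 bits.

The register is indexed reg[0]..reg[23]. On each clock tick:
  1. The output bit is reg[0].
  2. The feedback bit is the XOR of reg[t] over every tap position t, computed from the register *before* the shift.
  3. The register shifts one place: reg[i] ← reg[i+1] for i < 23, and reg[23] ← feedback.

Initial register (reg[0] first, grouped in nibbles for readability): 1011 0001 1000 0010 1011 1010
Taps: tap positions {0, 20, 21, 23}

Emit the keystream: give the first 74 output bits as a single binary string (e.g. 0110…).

step | reg (before) | out | fb
   0 | 101100011000001010111010 | 1 | 0
   1 | 011000110000010101110100 | 0 | 1
   2 | 110001100000101011101001 | 1 | 1
   3 | 100011000001010111010011 | 1 | 0
   4 | 000110000010101110100110 | 0 | 1
   5 | 001100000101011101001101 | 0 | 1
   6 | 011000001010111010011011 | 0 | 0
   7 | 110000010101110100110110 | 1 | 0
   8 | 100000101011101001101100 | 1 | 1
   9 | 000001010111010011011001 | 0 | 0
  10 | 000010101110100110110010 | 0 | 0
  11 | 000101011101001101100100 | 0 | 1
  12 | 001010111010011011001001 | 0 | 0
  13 | 010101110100110110010010 | 0 | 0
  14 | 101011101001101100100100 | 1 | 0
  15 | 010111010011011001001000 | 0 | 1
  16 | 101110100110110010010001 | 1 | 0
  17 | 011101001101100100100010 | 0 | 0
  18 | 111010011011001001000100 | 1 | 0
  19 | 110100110110010010001000 | 1 | 0
  20 | 101001101100100100010000 | 1 | 1
  21 | 010011011001001000100001 | 0 | 1
  22 | 100110110010010001000011 | 1 | 0
  23 | 001101100100100010000110 | 0 | 1
  24 | 011011001001000100001101 | 0 | 1
  25 | 110110010010001000011011 | 1 | 1
  26 | 101100100100010000110111 | 1 | 1
  27 | 011001001000100001101111 | 0 | 1
  28 | 110010010001000011011111 | 1 | 0
  29 | 100100100010000110111110 | 1 | 1
  30 | 001001000100001101111101 | 0 | 1
  31 | 010010001000011011111011 | 0 | 0
  32 | 100100010000110111110110 | 1 | 0
  33 | 001000100001101111101100 | 0 | 0
  34 | 010001000011011111011000 | 0 | 1
  35 | 100010000110111110110001 | 1 | 0
  36 | 000100001101111101100010 | 0 | 0
  37 | 001000011011111011000100 | 0 | 1
  38 | 010000110111110110001001 | 0 | 0
  39 | 100001101111101100010010 | 1 | 1
  40 | 000011011111011000100101 | 0 | 0
  41 | 000110111110110001001010 | 0 | 1
  42 | 001101111101100010010101 | 0 | 0
  43 | 011011111011000100101010 | 0 | 1
  44 | 110111110110001001010101 | 1 | 1
  45 | 101111101100010010101011 | 1 | 1
  46 | 011111011000100101010111 | 0 | 0
  47 | 111110110001001010101110 | 1 | 1
  48 | 111101100010010101011101 | 1 | 0
  49 | 111011000100101010111010 | 1 | 0
  50 | 110110001001010101110100 | 1 | 0
  51 | 101100010010101011101000 | 1 | 0
  52 | 011000100101010111010000 | 0 | 0
  53 | 110001001010101110100000 | 1 | 1
  54 | 100010010101011101000001 | 1 | 0
  55 | 000100101010111010000010 | 0 | 0
  56 | 001001010101110100000100 | 0 | 1
  57 | 010010101011101000001001 | 0 | 0
  58 | 100101010111010000010010 | 1 | 1
  59 | 001010101110100000100101 | 0 | 0
  60 | 010101011101000001001010 | 0 | 1
  61 | 101010111010000010010101 | 1 | 1
  62 | 010101110100000100101011 | 0 | 0
  63 | 101011101000001001010110 | 1 | 0
  64 | 010111010000010010101100 | 0 | 0
  65 | 101110100000100101011000 | 1 | 0
  66 | 011101000001001010110000 | 0 | 0
  67 | 111010000010010101100000 | 1 | 1
  68 | 110100000100101011000001 | 1 | 0
  69 | 101000001001010110000010 | 1 | 1
  70 | 010000010010101100000101 | 0 | 0
  71 | 100000100101011000001010 | 1 | 0
  72 | 000001001010110000010100 | 0 | 1
  73 | 000010010101100000101001 | 0 | 0

10110001100000101011101001101100100100010000110111110110001001010101110100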